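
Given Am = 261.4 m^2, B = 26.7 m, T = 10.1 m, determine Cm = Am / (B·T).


Formula: Cm = Am / (B * T)
Step 1 — B * T = 26.7 * 10.1 = 269.67 m^2
Step 2 — Cm = 261.4 / 269.67 ≈ 0.96933 (5 s.f.)

0.96933


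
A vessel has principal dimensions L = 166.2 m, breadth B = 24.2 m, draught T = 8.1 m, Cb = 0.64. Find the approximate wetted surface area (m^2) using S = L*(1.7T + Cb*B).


Formula: S = 1.7*L*T + V/T with V = Cb*L*B*T, i.e. S = L * (1.7*T + Cb*B)
Step 1 — 1.7*T = 1.7 * 8.1 = 13.77 m
Step 2 — Cb*B = 0.64 * 24.2 = 15.488 m
Step 3 — 1.7*T + Cb*B = 13.77 + 15.488 = 29.258 m
Step 4 — S = 166.2 * 29.258 ≈ 4862.7 m^2 (5 s.f.)

4862.7 m^2


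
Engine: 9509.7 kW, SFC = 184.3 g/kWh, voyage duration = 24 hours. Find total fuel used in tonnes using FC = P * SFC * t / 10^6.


Formula: FC (tonnes) = P * SFC * t / 1,000,000
Step 1 — P * SFC * t = 9509.7 * 184.3 * 24 = 42063305.04 g
Step 2 — FC (tonnes) = 42063305.04 / 1,000,000 ≈ 42.063 tonnes (5 s.f.)

42.063 tonnes


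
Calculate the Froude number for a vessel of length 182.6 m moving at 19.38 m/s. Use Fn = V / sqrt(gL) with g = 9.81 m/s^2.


Formula: Fn = V / sqrt(g * L)
Step 1 — g * L = 9.81 * 182.6 = 1791.306
Step 2 — sqrt(g * L) = sqrt(1791.306) = 42.323823
Step 3 — Fn = 19.38 / 42.323823 ≈ 0.45790 (5 s.f.)

0.45790


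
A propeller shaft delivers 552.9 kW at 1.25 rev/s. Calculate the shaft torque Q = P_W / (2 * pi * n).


Formula: Q = P_W / (2 * pi * n)
Step 1 — P_W = 552.9 kW * 1000 = 552900.0 W
Step 2 — 2 * pi * n = 2 * pi * 1.25 = 7.853982
Step 3 — Q = 552900.0 / 7.853982 ≈ 70397 N·m (5 s.f.)

70397 N·m


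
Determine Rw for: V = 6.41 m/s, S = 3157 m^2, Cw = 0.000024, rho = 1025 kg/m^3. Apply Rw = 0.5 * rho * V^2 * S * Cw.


Formula: Rw = 0.5 * rho * V^2 * S * Cw
Step 1 — V^2 = 6.41^2 = 41.0881
Step 2 — 0.5 * rho * V^2 = 0.5 * 1025 * 41.0881 = 21057.65125
Step 3 — Rw = 21057.65125 * 3157 * 0.000024 ≈ 1595.5 N (5 s.f.)

1595.5 N


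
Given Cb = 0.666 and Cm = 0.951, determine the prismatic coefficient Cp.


Formula: Cp = Cb / Cm
Substituting: Cp = 0.666 / 0.951
Result: Cp ≈ 0.70032 (5 s.f.)

0.70032


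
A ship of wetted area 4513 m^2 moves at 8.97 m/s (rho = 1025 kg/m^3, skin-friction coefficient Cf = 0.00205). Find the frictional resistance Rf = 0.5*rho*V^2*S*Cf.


Formula: Rf = 0.5 * rho * V^2 * S * Cf
Step 1 — V^2 = 8.97^2 = 80.4609
Step 2 — 0.5 * rho * V^2 = 0.5 * 1025 * 80.4609 = 41236.21125
Step 3 — Rf = 41236.21125 * 4513 * 0.00205 ≈ 381500 N (5 s.f.)

381500 N


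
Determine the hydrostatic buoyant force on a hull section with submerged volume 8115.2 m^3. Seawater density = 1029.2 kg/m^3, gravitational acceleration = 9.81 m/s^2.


Formula: Fb = rho * g * V
Substituting: Fb = 1029.2 * 9.81 * 8115.2
Intermediate: 1029.2 * 9.81 = 10096.452
Result: Fb = 10096.452 * 8115.2 ≈ 81935000 N (5 s.f.)

81935000 N


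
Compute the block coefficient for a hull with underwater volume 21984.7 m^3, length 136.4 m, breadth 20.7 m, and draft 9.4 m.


Formula: Cb = V / (L * B * T)
Step 1 — L * B * T = 136.4 * 20.7 * 9.4 = 26540.712 m^3
Step 2 — Cb = 21984.7 / 26540.712 ≈ 0.82834 (5 s.f.)

0.82834


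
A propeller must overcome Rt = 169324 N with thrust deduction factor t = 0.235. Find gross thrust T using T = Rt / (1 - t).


Formula: T = Rt / (1 - t)
Step 1 — (1 - t) = 1 - 0.235 = 0.765
Step 2 — T = 169324 / 0.765 ≈ 221340 N (5 s.f.)

221340 N


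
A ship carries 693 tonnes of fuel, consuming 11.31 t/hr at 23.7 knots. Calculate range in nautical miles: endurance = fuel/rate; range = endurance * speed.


Formula: endurance = fuel / rate; range = endurance * speed
Step 1 — endurance = 693 / 11.31 = 61.2732 hours
Step 2 — range = 61.2732 * 23.7 ≈ 1452.2 nautical miles (5 s.f.)

1452.2 NM


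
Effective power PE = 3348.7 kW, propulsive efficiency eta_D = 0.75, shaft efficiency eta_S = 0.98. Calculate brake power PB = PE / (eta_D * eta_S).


Formula: PB = PE / (eta_D * eta_S)
Step 1 — combined efficiency = eta_D * eta_S = 0.75 * 0.98 = 0.735
Step 2 — PB = 3348.7 / 0.735 ≈ 4556.1 kW (5 s.f.)

4556.1 kW


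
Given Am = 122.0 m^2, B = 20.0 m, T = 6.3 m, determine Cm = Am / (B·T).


Formula: Cm = Am / (B * T)
Step 1 — B * T = 20.0 * 6.3 = 126.0 m^2
Step 2 — Cm = 122.0 / 126.0 ≈ 0.96825 (5 s.f.)

0.96825


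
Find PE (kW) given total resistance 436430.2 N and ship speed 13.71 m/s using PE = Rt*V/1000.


Formula: PE = Rt * V / 1000 (kW)
Step 1 — PE (W) = 436430.2 * 13.71 = 5983458.042 W
Step 2 — PE (kW) = 5983458.042 / 1000 ≈ 5983.5 kW (5 s.f.)

5983.5 kW


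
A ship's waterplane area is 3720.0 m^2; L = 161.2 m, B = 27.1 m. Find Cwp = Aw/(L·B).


Formula: Cwp = Aw / (L * B)
Step 1 — L * B = 161.2 * 27.1 = 4368.52 m^2
Step 2 — Cwp = 3720.0 / 4368.52 ≈ 0.85155 (5 s.f.)

0.85155


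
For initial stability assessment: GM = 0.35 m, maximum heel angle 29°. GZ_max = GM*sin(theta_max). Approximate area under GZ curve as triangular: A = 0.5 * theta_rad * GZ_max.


Formula: GZ_max = GM * sin(theta); Area = 0.5 * theta_rad * GZ_max
Step 1 — GZ_max = 0.35 * sin(29°) = 0.35 * 0.48481 = 0.169683 m
Step 2 — theta_rad = 29 * pi/180 = 0.506145 rad
Step 3 — Area = 0.5 * 0.506145 * 0.169683 ≈ 0.042942 m·rad (5 s.f.)

0.042942 m·rad


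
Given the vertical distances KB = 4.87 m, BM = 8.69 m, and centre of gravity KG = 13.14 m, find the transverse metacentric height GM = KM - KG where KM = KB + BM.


Formula: GM = KB + BM - KG
Step 1 — KM = KB + BM = 4.87 + 8.69 = 13.56 m
Step 2 — GM = KM - KG = 13.56 - 13.14 = 0.42 m

0.42 m


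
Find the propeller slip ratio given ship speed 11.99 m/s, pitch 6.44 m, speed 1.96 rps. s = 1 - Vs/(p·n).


Formula: s = 1 - Vs / (p * n)
Step 1 — p * n = 6.44 * 1.96 = 12.6224
Step 2 — Vs / (p*n) = 11.99 / 12.6224 = 0.949899 (6 d.p.)
Step 3 — s = 1 - 0.949899 = 0.050101

0.050101


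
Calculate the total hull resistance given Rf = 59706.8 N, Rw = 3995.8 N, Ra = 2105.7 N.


Formula: Rt = Rf + Rw + Ra
Substituting: Rt = 59706.8 + 3995.8 + 2105.7
Result: Rt = 65808.3 N

65808.3 N


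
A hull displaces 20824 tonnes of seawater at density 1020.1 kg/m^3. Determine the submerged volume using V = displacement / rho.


Formula: V = mass / rho
Step 1 — convert tonnes to kg: 20824 t * 1000 = 20824000 kg
Step 2 — V = 20824000 / 1020.1 ≈ 20414 m^3 (5 s.f.)

20414 m^3


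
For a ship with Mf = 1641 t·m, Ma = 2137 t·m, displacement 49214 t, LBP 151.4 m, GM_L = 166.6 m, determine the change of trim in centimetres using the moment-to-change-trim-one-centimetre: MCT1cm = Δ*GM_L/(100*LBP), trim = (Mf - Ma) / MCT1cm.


Formula: net trimming moment = Mf - Ma; MCT1cm = Δ*GM_L/(100*LBP); trim = net moment / MCT1cm
Step 1 — net trimming moment = 1641 - 2137 = -496 t·m
Step 2 — MCT1cm = 49214 * 166.6 / (100 * 151.4) = 541.549 t·m/cm
Step 3 — trim = -496 / 541.549 ≈ -0.91589 cm (5 s.f.)

-0.91589 cm


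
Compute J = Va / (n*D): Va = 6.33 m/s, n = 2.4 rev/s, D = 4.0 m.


Formula: J = Va / (n * D)
Step 1 — n * D = 2.4 * 4.0 = 9.6
Step 2 — J = 6.33 / 9.6 ≈ 0.65938 (5 s.f.)

0.65938


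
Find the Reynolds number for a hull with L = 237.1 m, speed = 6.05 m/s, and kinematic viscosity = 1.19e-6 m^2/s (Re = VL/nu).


Formula: Re = V * L / nu
Step 1 — V * L = 6.05 * 237.1 = 1434.455 m^2/s
Step 2 — Re = 1434.455 / 1.19e-6 = 1.21e+09

1.21e+09


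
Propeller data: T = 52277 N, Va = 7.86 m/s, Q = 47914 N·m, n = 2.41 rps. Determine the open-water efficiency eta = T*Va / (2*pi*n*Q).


Formula: eta = T * Va / (2 * pi * n * Q)
Step 1 — numerator = T * Va = 52277 * 7.86 = 410897.22
Step 2 — 2 * pi * n = 2 * pi * 2.41 = 15.142477
Step 3 — denominator = 15.142477 * 47914 = 725536.64
Step 4 — eta = 410897.22 / 725536.64 ≈ 0.56634 (5 s.f.)

0.56634


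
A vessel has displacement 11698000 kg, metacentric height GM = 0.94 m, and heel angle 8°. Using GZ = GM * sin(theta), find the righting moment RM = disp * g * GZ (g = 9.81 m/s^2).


Formula: GZ = GM * sin(theta); RM = disp * g * GZ
Step 1 — GZ = 0.94 * sin(8°) = 0.94 * 0.139173 = 0.130823 m
Step 2 — RM = 11698000 * 9.81 * 0.130823 ≈ 15013000 N·m (5 s.f.)

15013000 N·m


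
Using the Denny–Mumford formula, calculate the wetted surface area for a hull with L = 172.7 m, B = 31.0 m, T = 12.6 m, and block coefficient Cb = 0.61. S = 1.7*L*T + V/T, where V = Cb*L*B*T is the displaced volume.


Formula: S = 1.7*L*T + V/T with V = Cb*L*B*T, i.e. S = L * (1.7*T + Cb*B)
Step 1 — 1.7*T = 1.7 * 12.6 = 21.42 m
Step 2 — Cb*B = 0.61 * 31.0 = 18.91 m
Step 3 — 1.7*T + Cb*B = 21.42 + 18.91 = 40.33 m
Step 4 — S = 172.7 * 40.33 ≈ 6965.0 m^2 (5 s.f.)

6965.0 m^2


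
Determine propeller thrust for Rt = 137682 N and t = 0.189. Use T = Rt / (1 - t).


Formula: T = Rt / (1 - t)
Step 1 — (1 - t) = 1 - 0.189 = 0.811
Step 2 — T = 137682 / 0.811 ≈ 169770 N (5 s.f.)

169770 N


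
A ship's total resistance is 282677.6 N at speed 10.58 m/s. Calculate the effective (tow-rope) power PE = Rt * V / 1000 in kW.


Formula: PE = Rt * V / 1000 (kW)
Step 1 — PE (W) = 282677.6 * 10.58 = 2990729.008 W
Step 2 — PE (kW) = 2990729.008 / 1000 ≈ 2990.7 kW (5 s.f.)

2990.7 kW


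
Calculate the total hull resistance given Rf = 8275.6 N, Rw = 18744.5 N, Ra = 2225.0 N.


Formula: Rt = Rf + Rw + Ra
Substituting: Rt = 8275.6 + 18744.5 + 2225.0
Result: Rt = 29245.1 N

29245.1 N


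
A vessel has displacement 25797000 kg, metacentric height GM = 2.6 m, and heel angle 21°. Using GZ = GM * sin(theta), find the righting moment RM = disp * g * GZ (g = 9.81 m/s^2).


Formula: GZ = GM * sin(theta); RM = disp * g * GZ
Step 1 — GZ = 2.6 * sin(21°) = 2.6 * 0.358368 = 0.931757 m
Step 2 — RM = 25797000 * 9.81 * 0.931757 ≈ 235800000 N·m (5 s.f.)

235800000 N·m


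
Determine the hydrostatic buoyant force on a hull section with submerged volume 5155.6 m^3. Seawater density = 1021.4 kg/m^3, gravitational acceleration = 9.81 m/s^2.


Formula: Fb = rho * g * V
Substituting: Fb = 1021.4 * 9.81 * 5155.6
Intermediate: 1021.4 * 9.81 = 10019.934
Result: Fb = 10019.934 * 5155.6 ≈ 51659000 N (5 s.f.)

51659000 N


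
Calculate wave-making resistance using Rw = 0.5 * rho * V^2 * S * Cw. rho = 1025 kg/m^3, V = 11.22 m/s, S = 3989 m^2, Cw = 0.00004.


Formula: Rw = 0.5 * rho * V^2 * S * Cw
Step 1 — V^2 = 11.22^2 = 125.8884
Step 2 — 0.5 * rho * V^2 = 0.5 * 1025 * 125.8884 = 64517.805
Step 3 — Rw = 64517.805 * 3989 * 0.00004 ≈ 10294 N (5 s.f.)

10294 N


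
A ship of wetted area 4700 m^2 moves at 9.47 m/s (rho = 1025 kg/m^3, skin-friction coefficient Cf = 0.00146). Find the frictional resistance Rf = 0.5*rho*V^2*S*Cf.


Formula: Rf = 0.5 * rho * V^2 * S * Cf
Step 1 — V^2 = 9.47^2 = 89.6809
Step 2 — 0.5 * rho * V^2 = 0.5 * 1025 * 89.6809 = 45961.46125
Step 3 — Rf = 45961.46125 * 4700 * 0.00146 ≈ 315390 N (5 s.f.)

315390 N


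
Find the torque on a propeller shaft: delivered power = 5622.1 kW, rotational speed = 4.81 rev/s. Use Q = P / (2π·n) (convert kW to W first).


Formula: Q = P_W / (2 * pi * n)
Step 1 — P_W = 5622.1 kW * 1000 = 5622100.0 W
Step 2 — 2 * pi * n = 2 * pi * 4.81 = 30.222121
Step 3 — Q = 5622100.0 / 30.222121 ≈ 186030 N·m (5 s.f.)

186030 N·m


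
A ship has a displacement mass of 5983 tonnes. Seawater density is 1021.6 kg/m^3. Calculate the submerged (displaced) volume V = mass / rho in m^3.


Formula: V = mass / rho
Step 1 — convert tonnes to kg: 5983 t * 1000 = 5983000 kg
Step 2 — V = 5983000 / 1021.6 ≈ 5856.5 m^3 (5 s.f.)

5856.5 m^3


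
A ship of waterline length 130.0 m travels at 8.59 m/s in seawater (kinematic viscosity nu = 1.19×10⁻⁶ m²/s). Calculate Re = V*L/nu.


Formula: Re = V * L / nu
Step 1 — V * L = 8.59 * 130.0 = 1116.7 m^2/s
Step 2 — Re = 1116.7 / 1.19e-6 = 9.38e+08

9.38e+08


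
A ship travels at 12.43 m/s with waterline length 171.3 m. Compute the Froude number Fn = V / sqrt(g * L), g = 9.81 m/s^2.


Formula: Fn = V / sqrt(g * L)
Step 1 — g * L = 9.81 * 171.3 = 1680.453
Step 2 — sqrt(g * L) = sqrt(1680.453) = 40.993329
Step 3 — Fn = 12.43 / 40.993329 ≈ 0.30322 (5 s.f.)

0.30322


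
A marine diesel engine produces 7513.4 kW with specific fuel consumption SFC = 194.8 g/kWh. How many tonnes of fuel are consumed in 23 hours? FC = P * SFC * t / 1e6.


Formula: FC (tonnes) = P * SFC * t / 1,000,000
Step 1 — P * SFC * t = 7513.4 * 194.8 * 23 = 33663037.36 g
Step 2 — FC (tonnes) = 33663037.36 / 1,000,000 ≈ 33.663 tonnes (5 s.f.)

33.663 tonnes


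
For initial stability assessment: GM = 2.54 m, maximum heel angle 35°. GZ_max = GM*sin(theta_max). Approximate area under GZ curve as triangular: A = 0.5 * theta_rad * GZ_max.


Formula: GZ_max = GM * sin(theta); Area = 0.5 * theta_rad * GZ_max
Step 1 — GZ_max = 2.54 * sin(35°) = 2.54 * 0.573576 = 1.456883 m
Step 2 — theta_rad = 35 * pi/180 = 0.610865 rad
Step 3 — Area = 0.5 * 0.610865 * 1.456883 ≈ 0.44498 m·rad (5 s.f.)

0.44498 m·rad


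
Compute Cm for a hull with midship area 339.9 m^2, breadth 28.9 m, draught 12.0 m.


Formula: Cm = Am / (B * T)
Step 1 — B * T = 28.9 * 12.0 = 346.8 m^2
Step 2 — Cm = 339.9 / 346.8 ≈ 0.98010 (5 s.f.)

0.98010


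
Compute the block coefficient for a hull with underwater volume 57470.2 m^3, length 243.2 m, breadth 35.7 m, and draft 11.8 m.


Formula: Cb = V / (L * B * T)
Step 1 — L * B * T = 243.2 * 35.7 * 11.8 = 102450.432 m^3
Step 2 — Cb = 57470.2 / 102450.432 ≈ 0.56096 (5 s.f.)

0.56096


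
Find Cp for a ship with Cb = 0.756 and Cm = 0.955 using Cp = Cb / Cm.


Formula: Cp = Cb / Cm
Substituting: Cp = 0.756 / 0.955
Result: Cp ≈ 0.79162 (5 s.f.)

0.79162


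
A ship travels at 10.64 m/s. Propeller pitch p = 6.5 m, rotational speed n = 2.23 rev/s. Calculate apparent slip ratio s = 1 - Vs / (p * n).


Formula: s = 1 - Vs / (p * n)
Step 1 — p * n = 6.5 * 2.23 = 14.495
Step 2 — Vs / (p*n) = 10.64 / 14.495 = 0.734046 (6 d.p.)
Step 3 — s = 1 - 0.734046 = 0.265954

0.265954


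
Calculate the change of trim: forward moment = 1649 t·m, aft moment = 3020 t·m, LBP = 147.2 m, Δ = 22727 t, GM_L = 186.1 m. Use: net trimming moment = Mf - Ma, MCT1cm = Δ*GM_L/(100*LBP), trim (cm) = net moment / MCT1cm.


Formula: net trimming moment = Mf - Ma; MCT1cm = Δ*GM_L/(100*LBP); trim = net moment / MCT1cm
Step 1 — net trimming moment = 1649 - 3020 = -1371 t·m
Step 2 — MCT1cm = 22727 * 186.1 / (100 * 147.2) = 287.3298 t·m/cm
Step 3 — trim = -1371 / 287.3298 ≈ -4.7715 cm (5 s.f.)

-4.7715 cm


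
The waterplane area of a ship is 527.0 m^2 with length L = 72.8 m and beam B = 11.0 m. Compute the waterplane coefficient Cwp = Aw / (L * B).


Formula: Cwp = Aw / (L * B)
Step 1 — L * B = 72.8 * 11.0 = 800.8 m^2
Step 2 — Cwp = 527.0 / 800.8 ≈ 0.65809 (5 s.f.)

0.65809


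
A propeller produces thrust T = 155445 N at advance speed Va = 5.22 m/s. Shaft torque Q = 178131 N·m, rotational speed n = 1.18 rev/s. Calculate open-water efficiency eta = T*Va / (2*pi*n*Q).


Formula: eta = T * Va / (2 * pi * n * Q)
Step 1 — numerator = T * Va = 155445 * 5.22 = 811422.9
Step 2 — 2 * pi * n = 2 * pi * 1.18 = 7.414159
Step 3 — denominator = 7.414159 * 178131 = 1320691.56
Step 4 — eta = 811422.9 / 1320691.56 ≈ 0.61439 (5 s.f.)

0.61439


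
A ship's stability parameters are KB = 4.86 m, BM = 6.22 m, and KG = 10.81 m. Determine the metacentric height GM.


Formula: GM = KB + BM - KG
Step 1 — KM = KB + BM = 4.86 + 6.22 = 11.08 m
Step 2 — GM = KM - KG = 11.08 - 10.81 = 0.27 m

0.27 m


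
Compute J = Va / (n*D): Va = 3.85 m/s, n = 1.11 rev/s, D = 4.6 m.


Formula: J = Va / (n * D)
Step 1 — n * D = 1.11 * 4.6 = 5.106
Step 2 — J = 3.85 / 5.106 ≈ 0.75401 (5 s.f.)

0.75401


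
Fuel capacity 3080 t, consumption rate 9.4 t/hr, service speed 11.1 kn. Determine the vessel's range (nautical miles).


Formula: endurance = fuel / rate; range = endurance * speed
Step 1 — endurance = 3080 / 9.4 = 327.6596 hours
Step 2 — range = 327.6596 * 11.1 ≈ 3637.0 nautical miles (5 s.f.)

3637.0 NM


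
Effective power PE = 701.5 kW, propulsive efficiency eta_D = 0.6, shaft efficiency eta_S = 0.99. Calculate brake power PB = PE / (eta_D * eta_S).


Formula: PB = PE / (eta_D * eta_S)
Step 1 — combined efficiency = eta_D * eta_S = 0.6 * 0.99 = 0.594
Step 2 — PB = 701.5 / 0.594 ≈ 1181.0 kW (5 s.f.)

1181.0 kW


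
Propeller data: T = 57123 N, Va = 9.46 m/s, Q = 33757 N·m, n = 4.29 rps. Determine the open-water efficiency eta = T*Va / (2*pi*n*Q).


Formula: eta = T * Va / (2 * pi * n * Q)
Step 1 — numerator = T * Va = 57123 * 9.46 = 540383.58
Step 2 — 2 * pi * n = 2 * pi * 4.29 = 26.954865
Step 3 — denominator = 26.954865 * 33757 = 909915.38
Step 4 — eta = 540383.58 / 909915.38 ≈ 0.59388 (5 s.f.)

0.59388


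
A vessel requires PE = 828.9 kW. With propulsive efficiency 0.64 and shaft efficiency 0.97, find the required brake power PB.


Formula: PB = PE / (eta_D * eta_S)
Step 1 — combined efficiency = eta_D * eta_S = 0.64 * 0.97 = 0.6208
Step 2 — PB = 828.9 / 0.6208 ≈ 1335.2 kW (5 s.f.)

1335.2 kW


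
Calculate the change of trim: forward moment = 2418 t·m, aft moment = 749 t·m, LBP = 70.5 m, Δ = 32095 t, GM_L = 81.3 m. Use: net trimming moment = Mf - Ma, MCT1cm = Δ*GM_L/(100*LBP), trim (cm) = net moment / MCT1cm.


Formula: net trimming moment = Mf - Ma; MCT1cm = Δ*GM_L/(100*LBP); trim = net moment / MCT1cm
Step 1 — net trimming moment = 2418 - 749 = 1669 t·m
Step 2 — MCT1cm = 32095 * 81.3 / (100 * 70.5) = 370.1168 t·m/cm
Step 3 — trim = 1669 / 370.1168 ≈ 4.5094 cm (5 s.f.)

4.5094 cm


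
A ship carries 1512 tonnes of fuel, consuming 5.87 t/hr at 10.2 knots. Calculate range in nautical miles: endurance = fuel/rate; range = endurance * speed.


Formula: endurance = fuel / rate; range = endurance * speed
Step 1 — endurance = 1512 / 5.87 = 257.5809 hours
Step 2 — range = 257.5809 * 10.2 ≈ 2627.3 nautical miles (5 s.f.)

2627.3 NM


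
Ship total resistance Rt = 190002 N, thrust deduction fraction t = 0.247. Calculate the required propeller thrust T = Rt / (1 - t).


Formula: T = Rt / (1 - t)
Step 1 — (1 - t) = 1 - 0.247 = 0.753
Step 2 — T = 190002 / 0.753 ≈ 252330 N (5 s.f.)

252330 N


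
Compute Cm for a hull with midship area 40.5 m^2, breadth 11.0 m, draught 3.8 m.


Formula: Cm = Am / (B * T)
Step 1 — B * T = 11.0 * 3.8 = 41.8 m^2
Step 2 — Cm = 40.5 / 41.8 ≈ 0.96890 (5 s.f.)

0.96890


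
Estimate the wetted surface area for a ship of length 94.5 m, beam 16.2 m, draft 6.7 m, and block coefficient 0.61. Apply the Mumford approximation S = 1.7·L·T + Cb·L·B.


Formula: S = 1.7*L*T + V/T with V = Cb*L*B*T, i.e. S = L * (1.7*T + Cb*B)
Step 1 — 1.7*T = 1.7 * 6.7 = 11.39 m
Step 2 — Cb*B = 0.61 * 16.2 = 9.882 m
Step 3 — 1.7*T + Cb*B = 11.39 + 9.882 = 21.272 m
Step 4 — S = 94.5 * 21.272 ≈ 2010.2 m^2 (5 s.f.)

2010.2 m^2


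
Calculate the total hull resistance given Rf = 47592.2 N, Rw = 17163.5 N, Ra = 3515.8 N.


Formula: Rt = Rf + Rw + Ra
Substituting: Rt = 47592.2 + 17163.5 + 3515.8
Result: Rt = 68271.5 N

68271.5 N


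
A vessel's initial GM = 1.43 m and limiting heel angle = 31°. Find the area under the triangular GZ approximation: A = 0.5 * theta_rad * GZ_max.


Formula: GZ_max = GM * sin(theta); Area = 0.5 * theta_rad * GZ_max
Step 1 — GZ_max = 1.43 * sin(31°) = 1.43 * 0.515038 = 0.736504 m
Step 2 — theta_rad = 31 * pi/180 = 0.541052 rad
Step 3 — Area = 0.5 * 0.541052 * 0.736504 ≈ 0.19924 m·rad (5 s.f.)

0.19924 m·rad


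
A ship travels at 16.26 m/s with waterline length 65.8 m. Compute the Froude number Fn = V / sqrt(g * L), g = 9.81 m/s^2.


Formula: Fn = V / sqrt(g * L)
Step 1 — g * L = 9.81 * 65.8 = 645.498
Step 2 — sqrt(g * L) = sqrt(645.498) = 25.406653
Step 3 — Fn = 16.26 / 25.406653 ≈ 0.63999 (5 s.f.)

0.63999


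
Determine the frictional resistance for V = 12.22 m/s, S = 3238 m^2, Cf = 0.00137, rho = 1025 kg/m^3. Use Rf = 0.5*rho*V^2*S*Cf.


Formula: Rf = 0.5 * rho * V^2 * S * Cf
Step 1 — V^2 = 12.22^2 = 149.3284
Step 2 — 0.5 * rho * V^2 = 0.5 * 1025 * 149.3284 = 76530.805
Step 3 — Rf = 76530.805 * 3238 * 0.00137 ≈ 339500 N (5 s.f.)

339500 N


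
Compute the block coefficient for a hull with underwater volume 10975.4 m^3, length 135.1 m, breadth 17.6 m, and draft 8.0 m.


Formula: Cb = V / (L * B * T)
Step 1 — L * B * T = 135.1 * 17.6 * 8.0 = 19022.08 m^3
Step 2 — Cb = 10975.4 / 19022.08 ≈ 0.57698 (5 s.f.)

0.57698


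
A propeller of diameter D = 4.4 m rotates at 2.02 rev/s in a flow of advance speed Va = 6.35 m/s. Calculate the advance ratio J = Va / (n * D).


Formula: J = Va / (n * D)
Step 1 — n * D = 2.02 * 4.4 = 8.888
Step 2 — J = 6.35 / 8.888 ≈ 0.71445 (5 s.f.)

0.71445


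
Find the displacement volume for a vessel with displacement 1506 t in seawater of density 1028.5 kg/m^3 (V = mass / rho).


Formula: V = mass / rho
Step 1 — convert tonnes to kg: 1506 t * 1000 = 1506000 kg
Step 2 — V = 1506000 / 1028.5 ≈ 1464.3 m^3 (5 s.f.)

1464.3 m^3


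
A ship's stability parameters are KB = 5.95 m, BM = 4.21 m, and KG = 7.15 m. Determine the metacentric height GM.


Formula: GM = KB + BM - KG
Step 1 — KM = KB + BM = 5.95 + 4.21 = 10.16 m
Step 2 — GM = KM - KG = 10.16 - 7.15 = 3.01 m

3.01 m


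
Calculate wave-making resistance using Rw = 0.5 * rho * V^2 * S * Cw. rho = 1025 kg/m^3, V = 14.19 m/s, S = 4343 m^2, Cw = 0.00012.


Formula: Rw = 0.5 * rho * V^2 * S * Cw
Step 1 — V^2 = 14.19^2 = 201.3561
Step 2 — 0.5 * rho * V^2 = 0.5 * 1025 * 201.3561 = 103195.00125
Step 3 — Rw = 103195.00125 * 4343 * 0.00012 ≈ 53781 N (5 s.f.)

53781 N


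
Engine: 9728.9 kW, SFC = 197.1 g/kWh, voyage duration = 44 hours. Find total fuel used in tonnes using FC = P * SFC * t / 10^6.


Formula: FC (tonnes) = P * SFC * t / 1,000,000
Step 1 — P * SFC * t = 9728.9 * 197.1 * 44 = 84372912.36 g
Step 2 — FC (tonnes) = 84372912.36 / 1,000,000 ≈ 84.373 tonnes (5 s.f.)

84.373 tonnes


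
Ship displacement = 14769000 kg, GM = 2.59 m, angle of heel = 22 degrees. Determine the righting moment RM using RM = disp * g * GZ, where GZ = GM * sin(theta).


Formula: GZ = GM * sin(theta); RM = disp * g * GZ
Step 1 — GZ = 2.59 * sin(22°) = 2.59 * 0.374607 = 0.970232 m
Step 2 — RM = 14769000 * 9.81 * 0.970232 ≈ 140570000 N·m (5 s.f.)

140570000 N·m


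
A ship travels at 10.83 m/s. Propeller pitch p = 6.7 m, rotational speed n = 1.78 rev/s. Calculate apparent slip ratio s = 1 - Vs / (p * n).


Formula: s = 1 - Vs / (p * n)
Step 1 — p * n = 6.7 * 1.78 = 11.926
Step 2 — Vs / (p*n) = 10.83 / 11.926 = 0.9081 (6 d.p.)
Step 3 — s = 1 - 0.9081 = 0.0919

0.0919


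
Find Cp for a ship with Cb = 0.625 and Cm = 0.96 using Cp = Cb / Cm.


Formula: Cp = Cb / Cm
Substituting: Cp = 0.625 / 0.96
Result: Cp ≈ 0.65104 (5 s.f.)

0.65104


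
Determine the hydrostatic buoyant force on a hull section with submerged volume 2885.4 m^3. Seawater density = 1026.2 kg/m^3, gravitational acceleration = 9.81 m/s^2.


Formula: Fb = rho * g * V
Substituting: Fb = 1026.2 * 9.81 * 2885.4
Intermediate: 1026.2 * 9.81 = 10067.022
Result: Fb = 10067.022 * 2885.4 ≈ 29047000 N (5 s.f.)

29047000 N


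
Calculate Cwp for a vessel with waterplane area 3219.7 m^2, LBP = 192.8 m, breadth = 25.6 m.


Formula: Cwp = Aw / (L * B)
Step 1 — L * B = 192.8 * 25.6 = 4935.68 m^2
Step 2 — Cwp = 3219.7 / 4935.68 ≈ 0.65233 (5 s.f.)

0.65233


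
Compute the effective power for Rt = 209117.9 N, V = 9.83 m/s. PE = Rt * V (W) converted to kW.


Formula: PE = Rt * V / 1000 (kW)
Step 1 — PE (W) = 209117.9 * 9.83 = 2055628.957 W
Step 2 — PE (kW) = 2055628.957 / 1000 ≈ 2055.6 kW (5 s.f.)

2055.6 kW


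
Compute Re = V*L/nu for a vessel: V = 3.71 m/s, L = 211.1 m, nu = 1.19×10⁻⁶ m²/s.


Formula: Re = V * L / nu
Step 1 — V * L = 3.71 * 211.1 = 783.181 m^2/s
Step 2 — Re = 783.181 / 1.19e-6 = 6.58e+08

6.58e+08


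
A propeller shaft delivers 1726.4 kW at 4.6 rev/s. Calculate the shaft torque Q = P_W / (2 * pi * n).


Formula: Q = P_W / (2 * pi * n)
Step 1 — P_W = 1726.4 kW * 1000 = 1726400.0 W
Step 2 — 2 * pi * n = 2 * pi * 4.6 = 28.902652
Step 3 — Q = 1726400.0 / 28.902652 ≈ 59732 N·m (5 s.f.)

59732 N·m


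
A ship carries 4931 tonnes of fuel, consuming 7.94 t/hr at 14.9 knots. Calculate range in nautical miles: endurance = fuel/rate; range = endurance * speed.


Formula: endurance = fuel / rate; range = endurance * speed
Step 1 — endurance = 4931 / 7.94 = 621.0327 hours
Step 2 — range = 621.0327 * 14.9 ≈ 9253.4 nautical miles (5 s.f.)

9253.4 NM


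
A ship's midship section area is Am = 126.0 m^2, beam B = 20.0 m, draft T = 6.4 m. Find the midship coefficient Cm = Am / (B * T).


Formula: Cm = Am / (B * T)
Step 1 — B * T = 20.0 * 6.4 = 128.0 m^2
Step 2 — Cm = 126.0 / 128.0 ≈ 0.98438 (5 s.f.)

0.98438


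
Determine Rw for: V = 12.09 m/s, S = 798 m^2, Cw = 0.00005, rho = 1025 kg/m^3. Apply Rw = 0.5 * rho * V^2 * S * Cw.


Formula: Rw = 0.5 * rho * V^2 * S * Cw
Step 1 — V^2 = 12.09^2 = 146.1681
Step 2 — 0.5 * rho * V^2 = 0.5 * 1025 * 146.1681 = 74911.15125
Step 3 — Rw = 74911.15125 * 798 * 0.00005 ≈ 2989.0 N (5 s.f.)

2989.0 N


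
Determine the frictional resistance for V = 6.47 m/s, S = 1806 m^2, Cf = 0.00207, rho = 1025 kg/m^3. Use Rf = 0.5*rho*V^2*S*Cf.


Formula: Rf = 0.5 * rho * V^2 * S * Cf
Step 1 — V^2 = 6.47^2 = 41.8609
Step 2 — 0.5 * rho * V^2 = 0.5 * 1025 * 41.8609 = 21453.71125
Step 3 — Rf = 21453.71125 * 1806 * 0.00207 ≈ 80203 N (5 s.f.)

80203 N


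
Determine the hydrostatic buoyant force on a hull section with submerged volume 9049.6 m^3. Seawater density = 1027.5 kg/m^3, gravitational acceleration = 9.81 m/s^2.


Formula: Fb = rho * g * V
Substituting: Fb = 1027.5 * 9.81 * 9049.6
Intermediate: 1027.5 * 9.81 = 10079.775
Result: Fb = 10079.775 * 9049.6 ≈ 91218000 N (5 s.f.)

91218000 N


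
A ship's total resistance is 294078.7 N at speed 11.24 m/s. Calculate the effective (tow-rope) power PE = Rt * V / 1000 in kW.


Formula: PE = Rt * V / 1000 (kW)
Step 1 — PE (W) = 294078.7 * 11.24 = 3305444.588 W
Step 2 — PE (kW) = 3305444.588 / 1000 ≈ 3305.4 kW (5 s.f.)

3305.4 kW


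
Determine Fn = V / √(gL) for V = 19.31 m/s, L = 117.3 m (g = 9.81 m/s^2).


Formula: Fn = V / sqrt(g * L)
Step 1 — g * L = 9.81 * 117.3 = 1150.713
Step 2 — sqrt(g * L) = sqrt(1150.713) = 33.922161
Step 3 — Fn = 19.31 / 33.922161 ≈ 0.56924 (5 s.f.)

0.56924


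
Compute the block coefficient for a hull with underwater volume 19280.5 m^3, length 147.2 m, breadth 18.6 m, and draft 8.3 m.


Formula: Cb = V / (L * B * T)
Step 1 — L * B * T = 147.2 * 18.6 * 8.3 = 22724.736 m^3
Step 2 — Cb = 19280.5 / 22724.736 ≈ 0.84844 (5 s.f.)

0.84844


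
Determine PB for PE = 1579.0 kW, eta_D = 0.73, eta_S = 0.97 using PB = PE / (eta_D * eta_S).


Formula: PB = PE / (eta_D * eta_S)
Step 1 — combined efficiency = eta_D * eta_S = 0.73 * 0.97 = 0.7081
Step 2 — PB = 1579.0 / 0.7081 ≈ 2229.9 kW (5 s.f.)

2229.9 kW


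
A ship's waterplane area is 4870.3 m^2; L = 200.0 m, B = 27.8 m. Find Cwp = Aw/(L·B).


Formula: Cwp = Aw / (L * B)
Step 1 — L * B = 200.0 * 27.8 = 5560.0 m^2
Step 2 — Cwp = 4870.3 / 5560.0 ≈ 0.87595 (5 s.f.)

0.87595


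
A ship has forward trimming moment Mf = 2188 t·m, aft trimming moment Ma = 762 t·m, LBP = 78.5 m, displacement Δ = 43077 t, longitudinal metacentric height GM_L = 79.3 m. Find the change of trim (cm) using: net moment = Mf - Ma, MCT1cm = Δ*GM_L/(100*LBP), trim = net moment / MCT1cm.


Formula: net trimming moment = Mf - Ma; MCT1cm = Δ*GM_L/(100*LBP); trim = net moment / MCT1cm
Step 1 — net trimming moment = 2188 - 762 = 1426 t·m
Step 2 — MCT1cm = 43077 * 79.3 / (100 * 78.5) = 435.16 t·m/cm
Step 3 — trim = 1426 / 435.16 ≈ 3.2770 cm (5 s.f.)

3.2770 cm


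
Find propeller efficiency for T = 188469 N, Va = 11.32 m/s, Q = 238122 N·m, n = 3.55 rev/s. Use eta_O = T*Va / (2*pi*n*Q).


Formula: eta = T * Va / (2 * pi * n * Q)
Step 1 — numerator = T * Va = 188469 * 11.32 = 2133469.08
Step 2 — 2 * pi * n = 2 * pi * 3.55 = 22.305308
Step 3 — denominator = 22.305308 * 238122 = 5311384.55
Step 4 — eta = 2133469.08 / 5311384.55 ≈ 0.40168 (5 s.f.)

0.40168


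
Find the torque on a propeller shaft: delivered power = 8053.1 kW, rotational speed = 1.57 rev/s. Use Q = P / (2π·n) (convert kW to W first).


Formula: Q = P_W / (2 * pi * n)
Step 1 — P_W = 8053.1 kW * 1000 = 8053100.0 W
Step 2 — 2 * pi * n = 2 * pi * 1.57 = 9.864601
Step 3 — Q = 8053100.0 / 9.864601 ≈ 816360 N·m (5 s.f.)

816360 N·m


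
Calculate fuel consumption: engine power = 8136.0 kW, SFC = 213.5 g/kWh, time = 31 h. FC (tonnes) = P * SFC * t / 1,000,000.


Formula: FC (tonnes) = P * SFC * t / 1,000,000
Step 1 — P * SFC * t = 8136.0 * 213.5 * 31 = 53848116.0 g
Step 2 — FC (tonnes) = 53848116.0 / 1,000,000 ≈ 53.848 tonnes (5 s.f.)

53.848 tonnes


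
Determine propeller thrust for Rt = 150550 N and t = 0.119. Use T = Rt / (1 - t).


Formula: T = Rt / (1 - t)
Step 1 — (1 - t) = 1 - 0.119 = 0.881
Step 2 — T = 150550 / 0.881 ≈ 170890 N (5 s.f.)

170890 N


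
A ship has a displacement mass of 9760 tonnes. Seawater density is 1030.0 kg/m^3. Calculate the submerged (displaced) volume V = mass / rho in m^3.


Formula: V = mass / rho
Step 1 — convert tonnes to kg: 9760 t * 1000 = 9760000 kg
Step 2 — V = 9760000 / 1030.0 ≈ 9475.7 m^3 (5 s.f.)

9475.7 m^3


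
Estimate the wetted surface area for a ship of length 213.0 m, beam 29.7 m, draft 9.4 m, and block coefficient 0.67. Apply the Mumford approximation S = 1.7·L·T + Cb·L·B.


Formula: S = 1.7*L*T + V/T with V = Cb*L*B*T, i.e. S = L * (1.7*T + Cb*B)
Step 1 — 1.7*T = 1.7 * 9.4 = 15.98 m
Step 2 — Cb*B = 0.67 * 29.7 = 19.899 m
Step 3 — 1.7*T + Cb*B = 15.98 + 19.899 = 35.879 m
Step 4 — S = 213.0 * 35.879 ≈ 7642.2 m^2 (5 s.f.)

7642.2 m^2


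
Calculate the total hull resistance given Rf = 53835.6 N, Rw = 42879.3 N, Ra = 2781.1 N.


Formula: Rt = Rf + Rw + Ra
Substituting: Rt = 53835.6 + 42879.3 + 2781.1
Result: Rt = 99496.0 N

99496.0 N


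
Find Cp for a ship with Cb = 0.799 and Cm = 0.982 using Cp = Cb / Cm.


Formula: Cp = Cb / Cm
Substituting: Cp = 0.799 / 0.982
Result: Cp ≈ 0.81365 (5 s.f.)

0.81365


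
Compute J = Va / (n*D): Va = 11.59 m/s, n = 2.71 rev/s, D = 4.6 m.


Formula: J = Va / (n * D)
Step 1 — n * D = 2.71 * 4.6 = 12.466
Step 2 — J = 11.59 / 12.466 ≈ 0.92973 (5 s.f.)

0.92973


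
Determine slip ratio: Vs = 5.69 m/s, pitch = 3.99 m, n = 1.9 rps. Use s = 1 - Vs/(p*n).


Formula: s = 1 - Vs / (p * n)
Step 1 — p * n = 3.99 * 1.9 = 7.581
Step 2 — Vs / (p*n) = 5.69 / 7.581 = 0.750561 (6 d.p.)
Step 3 — s = 1 - 0.750561 = 0.249439

0.249439


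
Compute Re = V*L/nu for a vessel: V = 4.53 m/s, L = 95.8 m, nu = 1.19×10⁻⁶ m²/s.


Formula: Re = V * L / nu
Step 1 — V * L = 4.53 * 95.8 = 433.974 m^2/s
Step 2 — Re = 433.974 / 1.19e-6 = 3.65e+08

3.65e+08


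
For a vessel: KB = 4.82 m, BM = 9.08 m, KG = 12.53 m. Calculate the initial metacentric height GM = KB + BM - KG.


Formula: GM = KB + BM - KG
Step 1 — KM = KB + BM = 4.82 + 9.08 = 13.9 m
Step 2 — GM = KM - KG = 13.9 - 12.53 = 1.37 m

1.37 m


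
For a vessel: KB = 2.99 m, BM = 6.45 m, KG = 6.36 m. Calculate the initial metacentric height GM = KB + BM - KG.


Formula: GM = KB + BM - KG
Step 1 — KM = KB + BM = 2.99 + 6.45 = 9.44 m
Step 2 — GM = KM - KG = 9.44 - 6.36 = 3.08 m

3.08 m


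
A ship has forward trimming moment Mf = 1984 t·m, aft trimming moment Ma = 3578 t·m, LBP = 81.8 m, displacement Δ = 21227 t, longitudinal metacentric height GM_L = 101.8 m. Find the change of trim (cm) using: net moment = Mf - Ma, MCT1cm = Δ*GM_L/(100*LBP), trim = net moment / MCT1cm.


Formula: net trimming moment = Mf - Ma; MCT1cm = Δ*GM_L/(100*LBP); trim = net moment / MCT1cm
Step 1 — net trimming moment = 1984 - 3578 = -1594 t·m
Step 2 — MCT1cm = 21227 * 101.8 / (100 * 81.8) = 264.1698 t·m/cm
Step 3 — trim = -1594 / 264.1698 ≈ -6.0340 cm (5 s.f.)

-6.0340 cm


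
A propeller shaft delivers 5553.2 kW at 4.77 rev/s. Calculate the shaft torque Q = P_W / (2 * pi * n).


Formula: Q = P_W / (2 * pi * n)
Step 1 — P_W = 5553.2 kW * 1000 = 5553200.0 W
Step 2 — 2 * pi * n = 2 * pi * 4.77 = 29.970794
Step 3 — Q = 5553200.0 / 29.970794 ≈ 185290 N·m (5 s.f.)

185290 N·m


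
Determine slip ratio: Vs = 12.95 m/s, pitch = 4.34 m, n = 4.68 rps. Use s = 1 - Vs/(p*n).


Formula: s = 1 - Vs / (p * n)
Step 1 — p * n = 4.34 * 4.68 = 20.3112
Step 2 — Vs / (p*n) = 12.95 / 20.3112 = 0.637579 (6 d.p.)
Step 3 — s = 1 - 0.637579 = 0.362421

0.362421


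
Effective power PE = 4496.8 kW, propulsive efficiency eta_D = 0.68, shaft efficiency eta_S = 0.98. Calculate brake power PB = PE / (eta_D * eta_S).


Formula: PB = PE / (eta_D * eta_S)
Step 1 — combined efficiency = eta_D * eta_S = 0.68 * 0.98 = 0.6664
Step 2 — PB = 4496.8 / 0.6664 ≈ 6747.9 kW (5 s.f.)

6747.9 kW


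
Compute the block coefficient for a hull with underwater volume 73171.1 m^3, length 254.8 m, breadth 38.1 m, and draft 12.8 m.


Formula: Cb = V / (L * B * T)
Step 1 — L * B * T = 254.8 * 38.1 * 12.8 = 124260.864 m^3
Step 2 — Cb = 73171.1 / 124260.864 ≈ 0.58885 (5 s.f.)

0.58885


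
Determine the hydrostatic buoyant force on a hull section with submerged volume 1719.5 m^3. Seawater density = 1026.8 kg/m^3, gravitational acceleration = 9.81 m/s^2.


Formula: Fb = rho * g * V
Substituting: Fb = 1026.8 * 9.81 * 1719.5
Intermediate: 1026.8 * 9.81 = 10072.908
Result: Fb = 10072.908 * 1719.5 ≈ 17320000 N (5 s.f.)

17320000 N


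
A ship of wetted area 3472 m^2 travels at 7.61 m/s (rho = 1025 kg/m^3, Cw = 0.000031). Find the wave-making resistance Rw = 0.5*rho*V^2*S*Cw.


Formula: Rw = 0.5 * rho * V^2 * S * Cw
Step 1 — V^2 = 7.61^2 = 57.9121
Step 2 — 0.5 * rho * V^2 = 0.5 * 1025 * 57.9121 = 29679.95125
Step 3 — Rw = 29679.95125 * 3472 * 0.000031 ≈ 3194.5 N (5 s.f.)

3194.5 N


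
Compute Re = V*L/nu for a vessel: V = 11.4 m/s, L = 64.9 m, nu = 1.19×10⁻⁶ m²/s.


Formula: Re = V * L / nu
Step 1 — V * L = 11.4 * 64.9 = 739.86 m^2/s
Step 2 — Re = 739.86 / 1.19e-6 = 6.22e+08

6.22e+08


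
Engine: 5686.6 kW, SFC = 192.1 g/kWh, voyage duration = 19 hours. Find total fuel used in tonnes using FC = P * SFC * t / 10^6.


Formula: FC (tonnes) = P * SFC * t / 1,000,000
Step 1 — P * SFC * t = 5686.6 * 192.1 * 19 = 20755521.34 g
Step 2 — FC (tonnes) = 20755521.34 / 1,000,000 ≈ 20.756 tonnes (5 s.f.)

20.756 tonnes


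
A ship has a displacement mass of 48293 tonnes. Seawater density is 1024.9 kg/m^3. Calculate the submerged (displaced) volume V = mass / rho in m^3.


Formula: V = mass / rho
Step 1 — convert tonnes to kg: 48293 t * 1000 = 48293000 kg
Step 2 — V = 48293000 / 1024.9 ≈ 47120 m^3 (5 s.f.)

47120 m^3


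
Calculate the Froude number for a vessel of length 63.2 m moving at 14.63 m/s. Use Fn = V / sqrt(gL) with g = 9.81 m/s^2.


Formula: Fn = V / sqrt(g * L)
Step 1 — g * L = 9.81 * 63.2 = 619.992
Step 2 — sqrt(g * L) = sqrt(619.992) = 24.899639
Step 3 — Fn = 14.63 / 24.899639 ≈ 0.58756 (5 s.f.)

0.58756


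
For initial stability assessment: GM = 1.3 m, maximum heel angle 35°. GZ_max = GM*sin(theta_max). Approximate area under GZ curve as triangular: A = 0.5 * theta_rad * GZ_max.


Formula: GZ_max = GM * sin(theta); Area = 0.5 * theta_rad * GZ_max
Step 1 — GZ_max = 1.3 * sin(35°) = 1.3 * 0.573576 = 0.745649 m
Step 2 — theta_rad = 35 * pi/180 = 0.610865 rad
Step 3 — Area = 0.5 * 0.610865 * 0.745649 ≈ 0.22775 m·rad (5 s.f.)

0.22775 m·rad


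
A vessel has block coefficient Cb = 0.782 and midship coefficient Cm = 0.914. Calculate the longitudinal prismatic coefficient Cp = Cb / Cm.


Formula: Cp = Cb / Cm
Substituting: Cp = 0.782 / 0.914
Result: Cp ≈ 0.85558 (5 s.f.)

0.85558


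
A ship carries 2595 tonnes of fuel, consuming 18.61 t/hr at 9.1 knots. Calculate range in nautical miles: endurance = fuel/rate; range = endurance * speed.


Formula: endurance = fuel / rate; range = endurance * speed
Step 1 — endurance = 2595 / 18.61 = 139.4412 hours
Step 2 — range = 139.4412 * 9.1 ≈ 1268.9 nautical miles (5 s.f.)

1268.9 NM


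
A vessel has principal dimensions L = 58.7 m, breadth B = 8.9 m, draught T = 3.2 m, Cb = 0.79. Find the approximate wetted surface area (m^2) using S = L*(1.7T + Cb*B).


Formula: S = 1.7*L*T + V/T with V = Cb*L*B*T, i.e. S = L * (1.7*T + Cb*B)
Step 1 — 1.7*T = 1.7 * 3.2 = 5.44 m
Step 2 — Cb*B = 0.79 * 8.9 = 7.031 m
Step 3 — 1.7*T + Cb*B = 5.44 + 7.031 = 12.471 m
Step 4 — S = 58.7 * 12.471 ≈ 732.05 m^2 (5 s.f.)

732.05 m^2


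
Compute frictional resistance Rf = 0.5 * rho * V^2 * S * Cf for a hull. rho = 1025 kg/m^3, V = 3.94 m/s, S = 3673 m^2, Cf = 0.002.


Formula: Rf = 0.5 * rho * V^2 * S * Cf
Step 1 — V^2 = 3.94^2 = 15.5236
Step 2 — 0.5 * rho * V^2 = 0.5 * 1025 * 15.5236 = 7955.845
Step 3 — Rf = 7955.845 * 3673 * 0.002 ≈ 58444 N (5 s.f.)

58444 N


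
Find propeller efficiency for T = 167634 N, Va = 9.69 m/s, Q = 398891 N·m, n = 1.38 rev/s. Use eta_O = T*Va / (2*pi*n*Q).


Formula: eta = T * Va / (2 * pi * n * Q)
Step 1 — numerator = T * Va = 167634 * 9.69 = 1624373.46
Step 2 — 2 * pi * n = 2 * pi * 1.38 = 8.670796
Step 3 — denominator = 8.670796 * 398891 = 3458702.49
Step 4 — eta = 1624373.46 / 3458702.49 ≈ 0.46965 (5 s.f.)

0.46965


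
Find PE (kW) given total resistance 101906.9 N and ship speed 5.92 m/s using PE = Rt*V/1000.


Formula: PE = Rt * V / 1000 (kW)
Step 1 — PE (W) = 101906.9 * 5.92 = 603288.848 W
Step 2 — PE (kW) = 603288.848 / 1000 ≈ 603.29 kW (5 s.f.)

603.29 kW


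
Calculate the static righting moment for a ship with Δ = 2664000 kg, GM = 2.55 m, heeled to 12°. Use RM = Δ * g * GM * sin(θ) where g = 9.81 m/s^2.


Formula: GZ = GM * sin(theta); RM = disp * g * GZ
Step 1 — GZ = 2.55 * sin(12°) = 2.55 * 0.207912 = 0.530176 m
Step 2 — RM = 2664000 * 9.81 * 0.530176 ≈ 13856000 N·m (5 s.f.)

13856000 N·m


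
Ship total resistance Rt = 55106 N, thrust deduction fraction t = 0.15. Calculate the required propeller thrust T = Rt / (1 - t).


Formula: T = Rt / (1 - t)
Step 1 — (1 - t) = 1 - 0.15 = 0.85
Step 2 — T = 55106 / 0.85 ≈ 64831 N (5 s.f.)

64831 N


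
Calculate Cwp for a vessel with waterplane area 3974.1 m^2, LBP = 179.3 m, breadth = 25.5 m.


Formula: Cwp = Aw / (L * B)
Step 1 — L * B = 179.3 * 25.5 = 4572.15 m^2
Step 2 — Cwp = 3974.1 / 4572.15 ≈ 0.86920 (5 s.f.)

0.86920


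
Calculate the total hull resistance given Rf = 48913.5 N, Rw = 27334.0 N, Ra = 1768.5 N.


Formula: Rt = Rf + Rw + Ra
Substituting: Rt = 48913.5 + 27334.0 + 1768.5
Result: Rt = 78016.0 N

78016.0 N


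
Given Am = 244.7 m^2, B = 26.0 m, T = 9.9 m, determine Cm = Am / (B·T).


Formula: Cm = Am / (B * T)
Step 1 — B * T = 26.0 * 9.9 = 257.4 m^2
Step 2 — Cm = 244.7 / 257.4 ≈ 0.95066 (5 s.f.)

0.95066


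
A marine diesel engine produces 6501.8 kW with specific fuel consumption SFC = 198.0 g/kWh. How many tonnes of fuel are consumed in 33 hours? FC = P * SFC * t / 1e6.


Formula: FC (tonnes) = P * SFC * t / 1,000,000
Step 1 — P * SFC * t = 6501.8 * 198.0 * 33 = 42482761.2 g
Step 2 — FC (tonnes) = 42482761.2 / 1,000,000 ≈ 42.483 tonnes (5 s.f.)

42.483 tonnes


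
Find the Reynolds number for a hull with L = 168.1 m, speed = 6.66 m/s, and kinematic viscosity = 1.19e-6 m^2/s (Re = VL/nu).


Formula: Re = V * L / nu
Step 1 — V * L = 6.66 * 168.1 = 1119.546 m^2/s
Step 2 — Re = 1119.546 / 1.19e-6 = 9.41e+08

9.41e+08
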